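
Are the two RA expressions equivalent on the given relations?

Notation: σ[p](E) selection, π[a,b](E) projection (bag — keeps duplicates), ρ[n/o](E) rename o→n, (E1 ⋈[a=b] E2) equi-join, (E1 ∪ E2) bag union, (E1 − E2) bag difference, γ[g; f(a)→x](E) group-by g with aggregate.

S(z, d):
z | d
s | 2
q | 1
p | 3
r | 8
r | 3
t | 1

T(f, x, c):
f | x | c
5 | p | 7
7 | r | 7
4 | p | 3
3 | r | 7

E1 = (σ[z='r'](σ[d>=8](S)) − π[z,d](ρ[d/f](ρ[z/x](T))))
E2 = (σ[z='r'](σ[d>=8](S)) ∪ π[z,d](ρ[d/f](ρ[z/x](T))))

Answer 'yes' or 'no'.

E1 subexpression sizes:
  S → 6
  σ[d>=8](S) → 1
  σ[z='r'](σ[d>=8](S)) → 1
  T → 4
  ρ[z/x](T) → 4
  ρ[d/f](ρ[z/x](T)) → 4
  π[z,d](ρ[d/f](ρ[z/x](T))) → 4
  (σ[z='r'](σ[d>=8](S)) − π[z,d](ρ[d/f](ρ[z/x](T)))) → 1
E2 subexpression sizes:
  S → 6
  σ[d>=8](S) → 1
  σ[z='r'](σ[d>=8](S)) → 1
  T → 4
  ρ[z/x](T) → 4
  ρ[d/f](ρ[z/x](T)) → 4
  π[z,d](ρ[d/f](ρ[z/x](T))) → 4
  (σ[z='r'](σ[d>=8](S)) ∪ π[z,d](ρ[d/f](ρ[z/x](T)))) → 5

E1 result:
z | d
r | 8
E2 result:
z | d
p | 4
p | 5
r | 3
r | 7
r | 8
Witness: ('r', 7) appears 0× in E1 but 1× in E2.

no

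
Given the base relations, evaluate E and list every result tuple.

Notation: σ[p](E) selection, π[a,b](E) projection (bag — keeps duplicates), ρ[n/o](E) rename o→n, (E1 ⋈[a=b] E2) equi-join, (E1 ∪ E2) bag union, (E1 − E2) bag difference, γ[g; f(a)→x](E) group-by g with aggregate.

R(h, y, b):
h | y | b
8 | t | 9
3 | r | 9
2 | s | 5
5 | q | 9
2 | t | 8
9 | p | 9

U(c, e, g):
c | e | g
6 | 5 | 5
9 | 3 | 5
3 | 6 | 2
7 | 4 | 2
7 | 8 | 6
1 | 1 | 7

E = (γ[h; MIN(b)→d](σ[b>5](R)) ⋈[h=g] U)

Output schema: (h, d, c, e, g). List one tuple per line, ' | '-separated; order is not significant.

Subexpression sizes:
  R → 6
  σ[b>5](R) → 5
  γ[h; MIN(b)→d](σ[b>5](R)) → 5
  U → 6
  (γ[h; MIN(b)→d](σ[b>5](R)) ⋈[h=g] U) → 4

== RESULT ==
h | d | c | e | g
2 | 8 | 3 | 6 | 2
2 | 8 | 7 | 4 | 2
5 | 9 | 6 | 5 | 5
5 | 9 | 9 | 3 | 5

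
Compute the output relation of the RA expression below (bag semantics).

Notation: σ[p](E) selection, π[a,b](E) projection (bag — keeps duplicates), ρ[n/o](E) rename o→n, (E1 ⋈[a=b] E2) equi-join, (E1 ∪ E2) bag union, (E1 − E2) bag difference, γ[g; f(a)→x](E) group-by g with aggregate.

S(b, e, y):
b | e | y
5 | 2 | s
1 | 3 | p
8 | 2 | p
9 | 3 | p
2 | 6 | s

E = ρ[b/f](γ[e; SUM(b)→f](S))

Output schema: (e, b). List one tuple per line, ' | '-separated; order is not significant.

Row counts bottom-up:
  S → 5
  γ[e; SUM(b)→f](S) → 3
  ρ[b/f](γ[e; SUM(b)→f](S)) → 3

== RESULT ==
e | b
2 | 13
3 | 10
6 | 2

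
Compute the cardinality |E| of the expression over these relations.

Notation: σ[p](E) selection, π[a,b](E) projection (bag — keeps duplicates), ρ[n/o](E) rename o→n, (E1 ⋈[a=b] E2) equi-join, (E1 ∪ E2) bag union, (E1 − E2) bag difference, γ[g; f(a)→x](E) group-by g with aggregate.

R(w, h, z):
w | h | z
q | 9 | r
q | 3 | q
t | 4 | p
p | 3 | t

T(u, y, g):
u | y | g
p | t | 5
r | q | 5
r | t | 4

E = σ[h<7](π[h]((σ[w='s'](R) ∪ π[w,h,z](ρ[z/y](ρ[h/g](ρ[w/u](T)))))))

Stepwise |·|:
  R → 4
  σ[w='s'](R) → 0
  T → 3
  ρ[w/u](T) → 3
  ρ[h/g](ρ[w/u](T)) → 3
  ρ[z/y](ρ[h/g](ρ[w/u](T))) → 3
  π[w,h,z](ρ[z/y](ρ[h/g](ρ[w/u](T)))) → 3
  (σ[w='s'](R) ∪ π[w,h,z](ρ[z/y](ρ[h/g](ρ[w/u](T))))) → 3
  π[h]((σ[w='s'](R) ∪ π[w,h,z](ρ[z/y](ρ[h/g](ρ[w/u](T)))))) → 3
  σ[h<7](π[h]((σ[w='s'](R) ∪ π[w,h,z](ρ[z/y](ρ[h/g](ρ[w/u](T))))))) → 3

|E| = 3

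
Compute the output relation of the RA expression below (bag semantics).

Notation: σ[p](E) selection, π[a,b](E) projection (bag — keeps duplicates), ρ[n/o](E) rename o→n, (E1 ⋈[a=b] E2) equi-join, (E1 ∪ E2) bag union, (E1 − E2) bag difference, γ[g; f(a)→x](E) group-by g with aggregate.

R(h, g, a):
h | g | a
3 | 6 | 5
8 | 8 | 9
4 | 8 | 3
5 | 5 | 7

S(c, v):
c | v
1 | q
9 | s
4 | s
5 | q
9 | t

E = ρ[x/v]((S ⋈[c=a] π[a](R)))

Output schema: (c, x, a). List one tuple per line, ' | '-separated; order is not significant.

Row counts bottom-up:
  S → 5
  R → 4
  π[a](R) → 4
  (S ⋈[c=a] π[a](R)) → 3
  ρ[x/v]((S ⋈[c=a] π[a](R))) → 3

== RESULT ==
c | x | a
5 | q | 5
9 | s | 9
9 | t | 9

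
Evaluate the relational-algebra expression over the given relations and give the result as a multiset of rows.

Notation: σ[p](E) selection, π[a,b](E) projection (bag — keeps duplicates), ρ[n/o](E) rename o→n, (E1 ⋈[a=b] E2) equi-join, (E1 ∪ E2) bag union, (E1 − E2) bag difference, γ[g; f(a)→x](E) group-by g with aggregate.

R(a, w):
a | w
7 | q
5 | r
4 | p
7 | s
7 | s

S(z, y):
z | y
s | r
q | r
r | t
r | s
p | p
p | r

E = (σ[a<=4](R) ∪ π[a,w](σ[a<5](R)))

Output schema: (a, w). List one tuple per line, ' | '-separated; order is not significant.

Per-node cardinality:
  R → 5
  σ[a<=4](R) → 1
  R → 5
  σ[a<5](R) → 1
  π[a,w](σ[a<5](R)) → 1
  (σ[a<=4](R) ∪ π[a,w](σ[a<5](R))) → 2

== RESULT ==
a | w
4 | p
4 | p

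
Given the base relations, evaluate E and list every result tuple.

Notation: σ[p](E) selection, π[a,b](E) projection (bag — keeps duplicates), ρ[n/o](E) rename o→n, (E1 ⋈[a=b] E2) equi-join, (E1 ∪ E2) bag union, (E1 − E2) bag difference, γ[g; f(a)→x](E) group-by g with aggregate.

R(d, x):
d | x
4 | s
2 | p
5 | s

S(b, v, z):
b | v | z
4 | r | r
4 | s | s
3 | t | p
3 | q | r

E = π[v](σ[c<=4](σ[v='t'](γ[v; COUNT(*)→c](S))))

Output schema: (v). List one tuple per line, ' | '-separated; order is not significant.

Stepwise |·|:
  S → 4
  γ[v; COUNT(*)→c](S) → 4
  σ[v='t'](γ[v; COUNT(*)→c](S)) → 1
  σ[c<=4](σ[v='t'](γ[v; COUNT(*)→c](S))) → 1
  π[v](σ[c<=4](σ[v='t'](γ[v; COUNT(*)→c](S)))) → 1

== RESULT ==
v
t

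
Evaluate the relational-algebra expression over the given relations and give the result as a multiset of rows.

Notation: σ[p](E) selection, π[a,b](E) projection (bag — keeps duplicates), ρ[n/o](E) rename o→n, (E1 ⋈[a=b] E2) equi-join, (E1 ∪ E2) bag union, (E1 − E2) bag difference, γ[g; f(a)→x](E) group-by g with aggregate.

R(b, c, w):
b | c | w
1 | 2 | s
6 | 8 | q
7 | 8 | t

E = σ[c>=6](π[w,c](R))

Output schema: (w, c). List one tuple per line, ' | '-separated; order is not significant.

Row counts bottom-up:
  R → 3
  π[w,c](R) → 3
  σ[c>=6](π[w,c](R)) → 2

== RESULT ==
w | c
q | 8
t | 8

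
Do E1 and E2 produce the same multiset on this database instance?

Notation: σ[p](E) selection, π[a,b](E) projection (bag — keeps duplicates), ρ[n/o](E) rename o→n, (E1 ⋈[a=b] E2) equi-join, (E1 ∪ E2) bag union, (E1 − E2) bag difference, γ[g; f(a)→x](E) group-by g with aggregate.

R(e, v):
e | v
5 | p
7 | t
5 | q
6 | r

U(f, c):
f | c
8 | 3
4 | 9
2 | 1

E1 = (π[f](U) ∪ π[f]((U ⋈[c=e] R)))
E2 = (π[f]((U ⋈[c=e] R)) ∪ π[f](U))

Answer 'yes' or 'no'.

E1 subexpression sizes:
  U → 3
  π[f](U) → 3
  U → 3
  R → 4
  (U ⋈[c=e] R) → 0
  π[f]((U ⋈[c=e] R)) → 0
  (π[f](U) ∪ π[f]((U ⋈[c=e] R))) → 3
E2 subexpression sizes:
  U → 3
  R → 4
  (U ⋈[c=e] R) → 0
  π[f]((U ⋈[c=e] R)) → 0
  U → 3
  π[f](U) → 3
  (π[f]((U ⋈[c=e] R)) ∪ π[f](U)) → 3

E1 and E2 produce the same multiset:
f
2
4
8

yes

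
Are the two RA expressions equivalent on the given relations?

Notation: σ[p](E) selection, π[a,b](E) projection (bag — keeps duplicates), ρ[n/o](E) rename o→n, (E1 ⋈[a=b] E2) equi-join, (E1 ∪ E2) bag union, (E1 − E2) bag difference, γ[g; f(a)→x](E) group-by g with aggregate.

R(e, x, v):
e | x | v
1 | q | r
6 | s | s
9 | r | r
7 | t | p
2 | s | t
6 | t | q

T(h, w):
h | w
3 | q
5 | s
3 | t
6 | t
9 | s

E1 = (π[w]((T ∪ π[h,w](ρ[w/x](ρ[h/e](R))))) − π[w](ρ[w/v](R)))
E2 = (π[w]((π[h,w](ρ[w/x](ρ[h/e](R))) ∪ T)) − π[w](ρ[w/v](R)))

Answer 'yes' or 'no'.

E1 subexpression sizes:
  T → 5
  R → 6
  ρ[h/e](R) → 6
  ρ[w/x](ρ[h/e](R)) → 6
  π[h,w](ρ[w/x](ρ[h/e](R))) → 6
  (T ∪ π[h,w](ρ[w/x](ρ[h/e](R)))) → 11
  π[w]((T ∪ π[h,w](ρ[w/x](ρ[h/e](R))))) → 11
  R → 6
  ρ[w/v](R) → 6
  π[w](ρ[w/v](R)) → 6
  (π[w]((T ∪ π[h,w](ρ[w/x](ρ[h/e](R))))) − π[w](ρ[w/v](R))) → 7
E2 subexpression sizes:
  R → 6
  ρ[h/e](R) → 6
  ρ[w/x](ρ[h/e](R)) → 6
  π[h,w](ρ[w/x](ρ[h/e](R))) → 6
  T → 5
  (π[h,w](ρ[w/x](ρ[h/e](R))) ∪ T) → 11
  π[w]((π[h,w](ρ[w/x](ρ[h/e](R))) ∪ T)) → 11
  R → 6
  ρ[w/v](R) → 6
  π[w](ρ[w/v](R)) → 6
  (π[w]((π[h,w](ρ[w/x](ρ[h/e](R))) ∪ T)) − π[w](ρ[w/v](R))) → 7

E1 and E2 produce the same multiset:
w
q
s
s
s
t
t
t

yes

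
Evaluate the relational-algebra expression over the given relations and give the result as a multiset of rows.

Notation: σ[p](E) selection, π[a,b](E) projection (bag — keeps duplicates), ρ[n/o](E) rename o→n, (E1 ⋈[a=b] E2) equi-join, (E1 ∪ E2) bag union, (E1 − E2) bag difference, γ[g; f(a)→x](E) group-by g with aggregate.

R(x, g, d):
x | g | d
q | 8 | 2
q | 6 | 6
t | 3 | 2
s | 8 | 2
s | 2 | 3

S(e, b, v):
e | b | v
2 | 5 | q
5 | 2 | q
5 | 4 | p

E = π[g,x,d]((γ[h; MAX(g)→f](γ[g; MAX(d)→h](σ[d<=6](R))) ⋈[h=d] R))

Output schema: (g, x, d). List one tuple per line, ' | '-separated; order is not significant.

Stepwise |·|:
  R → 5
  σ[d<=6](R) → 5
  γ[g; MAX(d)→h](σ[d<=6](R)) → 4
  γ[h; MAX(g)→f](γ[g; MAX(d)→h](σ[d<=6](R))) → 3
  R → 5
  (γ[h; MAX(g)→f](γ[g; MAX(d)→h](σ[d<=6](R))) ⋈[h=d] R) → 5
  π[g,x,d]((γ[h; MAX(g)→f](γ[g; MAX(d)→h](σ[d<=6](R))) ⋈[h=d] R)) → 5

== RESULT ==
g | x | d
2 | s | 3
3 | t | 2
6 | q | 6
8 | q | 2
8 | s | 2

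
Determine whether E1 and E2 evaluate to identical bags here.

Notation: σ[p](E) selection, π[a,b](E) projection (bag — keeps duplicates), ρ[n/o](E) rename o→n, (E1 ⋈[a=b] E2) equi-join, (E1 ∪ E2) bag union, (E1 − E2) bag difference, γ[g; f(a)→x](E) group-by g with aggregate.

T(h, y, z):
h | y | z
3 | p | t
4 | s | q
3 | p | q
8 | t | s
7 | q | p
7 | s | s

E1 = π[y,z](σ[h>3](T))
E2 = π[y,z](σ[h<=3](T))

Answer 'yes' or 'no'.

E1 stepwise |·|:
  T → 6
  σ[h>3](T) → 4
  π[y,z](σ[h>3](T)) → 4
E2 stepwise |·|:
  T → 6
  σ[h<=3](T) → 2
  π[y,z](σ[h<=3](T)) → 2

E1 result:
y | z
q | p
s | q
s | s
t | s
E2 result:
y | z
p | q
p | t
Witness: ('p', 'q') appears 0× in E1 but 1× in E2.

no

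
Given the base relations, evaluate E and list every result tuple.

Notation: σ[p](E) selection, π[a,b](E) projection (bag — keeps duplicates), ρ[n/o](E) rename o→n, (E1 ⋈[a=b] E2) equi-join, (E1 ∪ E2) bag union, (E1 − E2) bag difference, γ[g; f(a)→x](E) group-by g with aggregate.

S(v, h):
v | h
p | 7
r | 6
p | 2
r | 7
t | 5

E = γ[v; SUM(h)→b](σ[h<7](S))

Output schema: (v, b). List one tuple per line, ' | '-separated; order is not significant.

Per-node cardinality:
  S → 5
  σ[h<7](S) → 3
  γ[v; SUM(h)→b](σ[h<7](S)) → 3

== RESULT ==
v | b
p | 2
r | 6
t | 5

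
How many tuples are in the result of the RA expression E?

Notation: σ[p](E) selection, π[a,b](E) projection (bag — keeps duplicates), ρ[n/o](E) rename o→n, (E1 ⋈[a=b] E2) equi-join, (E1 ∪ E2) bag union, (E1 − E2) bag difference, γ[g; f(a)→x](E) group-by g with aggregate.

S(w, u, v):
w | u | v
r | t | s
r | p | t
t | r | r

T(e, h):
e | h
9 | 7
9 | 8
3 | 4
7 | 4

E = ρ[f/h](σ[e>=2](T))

Row counts bottom-up:
  T → 4
  σ[e>=2](T) → 4
  ρ[f/h](σ[e>=2](T)) → 4

|E| = 4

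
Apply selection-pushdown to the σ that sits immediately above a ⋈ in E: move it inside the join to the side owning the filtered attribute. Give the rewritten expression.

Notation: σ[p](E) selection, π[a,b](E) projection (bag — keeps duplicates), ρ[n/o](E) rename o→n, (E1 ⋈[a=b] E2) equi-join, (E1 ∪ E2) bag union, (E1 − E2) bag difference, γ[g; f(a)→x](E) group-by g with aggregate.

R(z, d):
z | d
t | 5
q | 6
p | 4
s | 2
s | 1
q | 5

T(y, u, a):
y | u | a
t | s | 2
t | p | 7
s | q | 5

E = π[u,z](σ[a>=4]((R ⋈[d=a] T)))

σ filters on a, owned by the right side.
E' = π[u,z]((R ⋈[d=a] σ[a>=4](T)))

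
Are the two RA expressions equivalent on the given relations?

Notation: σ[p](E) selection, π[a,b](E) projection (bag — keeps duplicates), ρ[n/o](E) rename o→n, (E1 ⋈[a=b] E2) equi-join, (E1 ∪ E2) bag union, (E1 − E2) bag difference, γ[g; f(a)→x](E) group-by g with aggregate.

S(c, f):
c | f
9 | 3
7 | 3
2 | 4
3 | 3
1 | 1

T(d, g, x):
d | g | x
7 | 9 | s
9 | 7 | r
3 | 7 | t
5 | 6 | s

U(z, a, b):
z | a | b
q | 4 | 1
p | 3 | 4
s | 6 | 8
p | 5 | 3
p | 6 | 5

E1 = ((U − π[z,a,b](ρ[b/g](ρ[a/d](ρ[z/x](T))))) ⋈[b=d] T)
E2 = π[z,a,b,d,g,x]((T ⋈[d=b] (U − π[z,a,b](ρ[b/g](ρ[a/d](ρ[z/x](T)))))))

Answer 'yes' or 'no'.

E1 subexpression sizes:
  U → 5
  T → 4
  ρ[z/x](T) → 4
  ρ[a/d](ρ[z/x](T)) → 4
  ρ[b/g](ρ[a/d](ρ[z/x](T))) → 4
  π[z,a,b](ρ[b/g](ρ[a/d](ρ[z/x](T)))) → 4
  (U − π[z,a,b](ρ[b/g](ρ[a/d](ρ[z/x](T))))) → 5
  T → 4
  ((U − π[z,a,b](ρ[b/g](ρ[a/d](ρ[z/x](T))))) ⋈[b=d] T) → 2
E2 subexpression sizes:
  T → 4
  U → 5
  T → 4
  ρ[z/x](T) → 4
  ρ[a/d](ρ[z/x](T)) → 4
  ρ[b/g](ρ[a/d](ρ[z/x](T))) → 4
  π[z,a,b](ρ[b/g](ρ[a/d](ρ[z/x](T)))) → 4
  (U − π[z,a,b](ρ[b/g](ρ[a/d](ρ[z/x](T))))) → 5
  (T ⋈[d=b] (U − π[z,a,b](ρ[b/g](ρ[a/d](ρ[z/x](T)))))) → 2
  π[z,a,b,d,g,x]((T ⋈[d=b] (U − π[z,a,b](ρ[b/g](ρ[a/d](ρ[z/x](T))))))) → 2

E1 and E2 produce the same multiset:
z | a | b | d | g | x
p | 5 | 3 | 3 | 7 | t
p | 6 | 5 | 5 | 6 | s

yes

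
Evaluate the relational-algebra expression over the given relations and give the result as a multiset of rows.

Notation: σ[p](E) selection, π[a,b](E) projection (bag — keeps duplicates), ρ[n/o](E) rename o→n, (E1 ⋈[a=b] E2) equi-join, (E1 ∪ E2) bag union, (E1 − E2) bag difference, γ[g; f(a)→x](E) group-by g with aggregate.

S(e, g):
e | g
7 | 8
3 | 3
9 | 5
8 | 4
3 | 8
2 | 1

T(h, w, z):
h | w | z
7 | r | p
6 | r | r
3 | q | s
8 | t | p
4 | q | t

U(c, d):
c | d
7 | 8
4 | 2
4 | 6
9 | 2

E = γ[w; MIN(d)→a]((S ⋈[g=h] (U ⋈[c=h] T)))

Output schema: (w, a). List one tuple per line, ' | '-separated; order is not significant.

Subexpression sizes:
  S → 6
  U → 4
  T → 5
  (U ⋈[c=h] T) → 3
  (S ⋈[g=h] (U ⋈[c=h] T)) → 2
  γ[w; MIN(d)→a]((S ⋈[g=h] (U ⋈[c=h] T))) → 1

== RESULT ==
w | a
q | 2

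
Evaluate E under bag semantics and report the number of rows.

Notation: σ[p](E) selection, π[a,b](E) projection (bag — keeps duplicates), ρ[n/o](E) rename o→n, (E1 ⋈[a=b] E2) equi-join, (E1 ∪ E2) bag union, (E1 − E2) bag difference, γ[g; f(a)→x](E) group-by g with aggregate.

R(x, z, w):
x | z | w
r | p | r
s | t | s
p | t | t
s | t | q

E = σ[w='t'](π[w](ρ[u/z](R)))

Per-node cardinality:
  R → 4
  ρ[u/z](R) → 4
  π[w](ρ[u/z](R)) → 4
  σ[w='t'](π[w](ρ[u/z](R))) → 1

|E| = 1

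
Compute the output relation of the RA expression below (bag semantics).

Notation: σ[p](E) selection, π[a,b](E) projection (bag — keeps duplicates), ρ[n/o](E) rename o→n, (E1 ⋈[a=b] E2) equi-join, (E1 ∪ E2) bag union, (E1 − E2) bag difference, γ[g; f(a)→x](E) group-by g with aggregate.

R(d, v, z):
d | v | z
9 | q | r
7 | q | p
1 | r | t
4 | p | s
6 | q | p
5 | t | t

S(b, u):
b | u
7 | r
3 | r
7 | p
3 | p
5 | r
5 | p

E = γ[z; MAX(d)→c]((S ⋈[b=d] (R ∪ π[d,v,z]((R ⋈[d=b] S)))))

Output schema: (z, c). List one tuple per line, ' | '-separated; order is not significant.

Per-node cardinality:
  S → 6
  R → 6
  R → 6
  S → 6
  (R ⋈[d=b] S) → 4
  π[d,v,z]((R ⋈[d=b] S)) → 4
  (R ∪ π[d,v,z]((R ⋈[d=b] S))) → 10
  (S ⋈[b=d] (R ∪ π[d,v,z]((R ⋈[d=b] S)))) → 12
  γ[z; MAX(d)→c]((S ⋈[b=d] (R ∪ π[d,v,z]((R ⋈[d=b] S))))) → 2

== RESULT ==
z | c
p | 7
t | 5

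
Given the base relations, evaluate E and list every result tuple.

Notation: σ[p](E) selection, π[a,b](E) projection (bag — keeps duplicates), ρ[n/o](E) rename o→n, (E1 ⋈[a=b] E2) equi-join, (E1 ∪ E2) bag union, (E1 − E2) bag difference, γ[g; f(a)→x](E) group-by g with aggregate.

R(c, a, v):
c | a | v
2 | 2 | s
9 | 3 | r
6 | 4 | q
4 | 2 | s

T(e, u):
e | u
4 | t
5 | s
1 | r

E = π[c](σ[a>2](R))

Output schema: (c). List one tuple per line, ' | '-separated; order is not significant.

Per-node cardinality:
  R → 4
  σ[a>2](R) → 2
  π[c](σ[a>2](R)) → 2

== RESULT ==
c
6
9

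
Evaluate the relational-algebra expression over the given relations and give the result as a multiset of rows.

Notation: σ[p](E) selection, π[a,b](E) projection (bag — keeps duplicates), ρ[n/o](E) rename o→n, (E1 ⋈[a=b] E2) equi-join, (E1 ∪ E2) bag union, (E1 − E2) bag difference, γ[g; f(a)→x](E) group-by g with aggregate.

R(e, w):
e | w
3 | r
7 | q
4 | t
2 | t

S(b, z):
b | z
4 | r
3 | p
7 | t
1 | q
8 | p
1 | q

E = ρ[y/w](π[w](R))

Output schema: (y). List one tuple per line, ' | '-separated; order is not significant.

Row counts bottom-up:
  R → 4
  π[w](R) → 4
  ρ[y/w](π[w](R)) → 4

== RESULT ==
y
q
r
t
t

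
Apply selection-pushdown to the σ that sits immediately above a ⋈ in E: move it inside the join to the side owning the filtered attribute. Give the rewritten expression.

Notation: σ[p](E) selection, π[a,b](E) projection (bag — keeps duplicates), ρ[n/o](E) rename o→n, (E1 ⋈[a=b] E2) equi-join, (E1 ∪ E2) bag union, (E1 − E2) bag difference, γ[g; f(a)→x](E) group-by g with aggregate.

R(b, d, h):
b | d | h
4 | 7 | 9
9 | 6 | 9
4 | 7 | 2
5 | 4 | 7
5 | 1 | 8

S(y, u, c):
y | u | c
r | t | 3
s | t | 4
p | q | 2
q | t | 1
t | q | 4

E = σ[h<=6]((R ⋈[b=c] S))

σ filters on h, owned by the left side.
E' = (σ[h<=6](R) ⋈[b=c] S)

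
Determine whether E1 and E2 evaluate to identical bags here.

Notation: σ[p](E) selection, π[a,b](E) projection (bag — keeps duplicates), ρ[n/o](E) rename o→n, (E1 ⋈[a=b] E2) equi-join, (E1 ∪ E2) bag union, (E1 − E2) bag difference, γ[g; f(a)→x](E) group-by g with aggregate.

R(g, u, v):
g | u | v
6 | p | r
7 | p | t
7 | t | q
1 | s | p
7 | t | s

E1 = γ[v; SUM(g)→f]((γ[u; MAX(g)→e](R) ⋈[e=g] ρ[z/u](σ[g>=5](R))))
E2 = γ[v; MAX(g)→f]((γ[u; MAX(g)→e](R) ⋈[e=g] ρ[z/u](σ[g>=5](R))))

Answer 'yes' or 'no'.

E1 subexpression sizes:
  R → 5
  γ[u; MAX(g)→e](R) → 3
  R → 5
  σ[g>=5](R) → 4
  ρ[z/u](σ[g>=5](R)) → 4
  (γ[u; MAX(g)→e](R) ⋈[e=g] ρ[z/u](σ[g>=5](R))) → 6
  γ[v; SUM(g)→f]((γ[u; MAX(g)→e](R) ⋈[e=g] ρ[z/u](σ[g>=5](R)))) → 3
E2 subexpression sizes:
  R → 5
  γ[u; MAX(g)→e](R) → 3
  R → 5
  σ[g>=5](R) → 4
  ρ[z/u](σ[g>=5](R)) → 4
  (γ[u; MAX(g)→e](R) ⋈[e=g] ρ[z/u](σ[g>=5](R))) → 6
  γ[v; MAX(g)→f]((γ[u; MAX(g)→e](R) ⋈[e=g] ρ[z/u](σ[g>=5](R)))) → 3

E1 result:
v | f
q | 14
s | 14
t | 14
E2 result:
v | f
q | 7
s | 7
t | 7
Witness: ('s', 7) appears 0× in E1 but 1× in E2.

no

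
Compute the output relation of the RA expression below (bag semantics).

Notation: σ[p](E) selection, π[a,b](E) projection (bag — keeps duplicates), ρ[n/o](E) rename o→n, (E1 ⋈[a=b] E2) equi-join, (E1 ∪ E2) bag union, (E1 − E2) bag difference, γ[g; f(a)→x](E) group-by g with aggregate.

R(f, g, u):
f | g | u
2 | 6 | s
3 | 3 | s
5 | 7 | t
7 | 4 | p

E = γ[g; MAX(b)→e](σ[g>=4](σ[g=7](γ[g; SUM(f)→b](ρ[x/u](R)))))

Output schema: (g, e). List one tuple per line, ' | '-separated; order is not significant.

Subexpression sizes:
  R → 4
  ρ[x/u](R) → 4
  γ[g; SUM(f)→b](ρ[x/u](R)) → 4
  σ[g=7](γ[g; SUM(f)→b](ρ[x/u](R))) → 1
  σ[g>=4](σ[g=7](γ[g; SUM(f)→b](ρ[x/u](R)))) → 1
  γ[g; MAX(b)→e](σ[g>=4](σ[g=7](γ[g; SUM(f)→b](ρ[x/u](R))))) → 1

== RESULT ==
g | e
7 | 5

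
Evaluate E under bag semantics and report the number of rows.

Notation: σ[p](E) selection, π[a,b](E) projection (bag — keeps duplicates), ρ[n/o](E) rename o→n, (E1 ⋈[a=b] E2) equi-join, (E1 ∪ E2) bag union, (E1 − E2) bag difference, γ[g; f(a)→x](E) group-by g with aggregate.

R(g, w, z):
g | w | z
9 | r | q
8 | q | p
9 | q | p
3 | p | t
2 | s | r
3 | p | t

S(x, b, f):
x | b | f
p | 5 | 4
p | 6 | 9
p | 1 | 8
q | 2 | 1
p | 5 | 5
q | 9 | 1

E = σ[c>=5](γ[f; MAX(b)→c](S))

Row counts bottom-up:
  S → 6
  γ[f; MAX(b)→c](S) → 5
  σ[c>=5](γ[f; MAX(b)→c](S)) → 4

|E| = 4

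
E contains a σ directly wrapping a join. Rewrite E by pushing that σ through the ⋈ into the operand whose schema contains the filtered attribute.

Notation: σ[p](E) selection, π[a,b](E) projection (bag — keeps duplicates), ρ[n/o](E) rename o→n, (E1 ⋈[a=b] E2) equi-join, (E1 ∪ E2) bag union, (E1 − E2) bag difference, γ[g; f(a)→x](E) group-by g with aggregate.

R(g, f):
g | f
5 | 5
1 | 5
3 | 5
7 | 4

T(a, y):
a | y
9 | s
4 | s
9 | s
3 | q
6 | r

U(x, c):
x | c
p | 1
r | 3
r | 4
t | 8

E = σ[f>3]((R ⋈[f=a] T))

σ filters on f, owned by the left side.
E' = (σ[f>3](R) ⋈[f=a] T)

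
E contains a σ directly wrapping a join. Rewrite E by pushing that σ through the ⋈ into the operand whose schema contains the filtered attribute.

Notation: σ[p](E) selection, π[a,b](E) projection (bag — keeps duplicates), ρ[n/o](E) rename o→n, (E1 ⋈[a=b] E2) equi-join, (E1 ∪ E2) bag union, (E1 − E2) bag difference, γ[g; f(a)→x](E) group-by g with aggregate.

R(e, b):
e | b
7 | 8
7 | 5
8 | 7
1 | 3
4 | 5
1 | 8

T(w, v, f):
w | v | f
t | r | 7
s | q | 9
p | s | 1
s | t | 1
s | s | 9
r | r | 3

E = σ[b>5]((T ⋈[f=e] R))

σ filters on b, owned by the right side.
E' = (T ⋈[f=e] σ[b>5](R))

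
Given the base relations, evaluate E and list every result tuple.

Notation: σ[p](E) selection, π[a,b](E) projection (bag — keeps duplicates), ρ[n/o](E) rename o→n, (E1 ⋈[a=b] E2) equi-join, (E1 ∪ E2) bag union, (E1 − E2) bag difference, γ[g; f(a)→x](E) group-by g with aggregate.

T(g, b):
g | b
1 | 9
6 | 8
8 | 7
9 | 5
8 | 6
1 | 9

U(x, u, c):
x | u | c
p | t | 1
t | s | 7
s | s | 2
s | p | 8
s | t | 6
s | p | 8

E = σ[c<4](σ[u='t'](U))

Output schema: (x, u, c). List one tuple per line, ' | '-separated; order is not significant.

Per-node cardinality:
  U → 6
  σ[u='t'](U) → 2
  σ[c<4](σ[u='t'](U)) → 1

== RESULT ==
x | u | c
p | t | 1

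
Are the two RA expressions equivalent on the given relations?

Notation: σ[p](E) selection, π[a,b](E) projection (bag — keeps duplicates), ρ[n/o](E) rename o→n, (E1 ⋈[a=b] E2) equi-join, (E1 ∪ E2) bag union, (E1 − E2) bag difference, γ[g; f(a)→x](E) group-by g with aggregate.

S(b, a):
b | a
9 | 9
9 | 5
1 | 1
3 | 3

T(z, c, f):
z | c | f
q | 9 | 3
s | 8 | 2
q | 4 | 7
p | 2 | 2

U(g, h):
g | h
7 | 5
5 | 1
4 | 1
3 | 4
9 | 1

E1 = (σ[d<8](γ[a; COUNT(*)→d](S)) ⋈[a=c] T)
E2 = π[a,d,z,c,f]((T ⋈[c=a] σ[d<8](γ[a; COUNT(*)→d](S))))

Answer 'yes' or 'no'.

E1 per-node cardinality:
  S → 4
  γ[a; COUNT(*)→d](S) → 4
  σ[d<8](γ[a; COUNT(*)→d](S)) → 4
  T → 4
  (σ[d<8](γ[a; COUNT(*)→d](S)) ⋈[a=c] T) → 1
E2 per-node cardinality:
  T → 4
  S → 4
  γ[a; COUNT(*)→d](S) → 4
  σ[d<8](γ[a; COUNT(*)→d](S)) → 4
  (T ⋈[c=a] σ[d<8](γ[a; COUNT(*)→d](S))) → 1
  π[a,d,z,c,f]((T ⋈[c=a] σ[d<8](γ[a; COUNT(*)→d](S)))) → 1

E1 and E2 produce the same multiset:
a | d | z | c | f
9 | 1 | q | 9 | 3

yes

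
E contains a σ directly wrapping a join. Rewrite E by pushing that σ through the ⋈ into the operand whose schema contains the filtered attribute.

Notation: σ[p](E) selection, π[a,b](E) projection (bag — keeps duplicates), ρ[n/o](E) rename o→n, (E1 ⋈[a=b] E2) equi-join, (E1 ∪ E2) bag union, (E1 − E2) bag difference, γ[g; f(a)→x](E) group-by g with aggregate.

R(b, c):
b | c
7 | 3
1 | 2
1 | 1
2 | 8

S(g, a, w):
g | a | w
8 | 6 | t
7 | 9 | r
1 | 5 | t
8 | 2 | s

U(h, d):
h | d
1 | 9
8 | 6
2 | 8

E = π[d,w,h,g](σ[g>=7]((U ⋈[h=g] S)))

σ filters on g, owned by the right side.
E' = π[d,w,h,g]((U ⋈[h=g] σ[g>=7](S)))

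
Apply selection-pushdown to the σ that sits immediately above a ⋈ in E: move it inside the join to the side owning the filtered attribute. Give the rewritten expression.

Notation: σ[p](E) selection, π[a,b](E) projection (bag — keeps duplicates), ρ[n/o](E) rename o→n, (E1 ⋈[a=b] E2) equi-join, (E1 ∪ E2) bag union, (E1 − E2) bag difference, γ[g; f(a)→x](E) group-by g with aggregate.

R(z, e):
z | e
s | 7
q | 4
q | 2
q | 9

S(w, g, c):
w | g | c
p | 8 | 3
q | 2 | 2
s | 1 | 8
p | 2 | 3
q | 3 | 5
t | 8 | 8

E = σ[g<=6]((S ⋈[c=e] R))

σ filters on g, owned by the left side.
E' = (σ[g<=6](S) ⋈[c=e] R)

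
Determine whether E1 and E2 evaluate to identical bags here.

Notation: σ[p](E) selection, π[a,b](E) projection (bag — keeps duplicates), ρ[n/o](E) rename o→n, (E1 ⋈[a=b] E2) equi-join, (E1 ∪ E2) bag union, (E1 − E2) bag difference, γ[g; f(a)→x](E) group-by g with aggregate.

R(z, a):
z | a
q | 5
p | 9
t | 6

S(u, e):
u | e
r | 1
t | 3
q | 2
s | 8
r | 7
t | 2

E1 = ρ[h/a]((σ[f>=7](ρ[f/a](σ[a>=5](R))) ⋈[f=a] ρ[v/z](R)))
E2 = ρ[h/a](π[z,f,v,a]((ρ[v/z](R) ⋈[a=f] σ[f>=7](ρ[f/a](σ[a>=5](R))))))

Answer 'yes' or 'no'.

E1 stepwise |·|:
  R → 3
  σ[a>=5](R) → 3
  ρ[f/a](σ[a>=5](R)) → 3
  σ[f>=7](ρ[f/a](σ[a>=5](R))) → 1
  R → 3
  ρ[v/z](R) → 3
  (σ[f>=7](ρ[f/a](σ[a>=5](R))) ⋈[f=a] ρ[v/z](R)) → 1
  ρ[h/a]((σ[f>=7](ρ[f/a](σ[a>=5](R))) ⋈[f=a] ρ[v/z](R))) → 1
E2 stepwise |·|:
  R → 3
  ρ[v/z](R) → 3
  R → 3
  σ[a>=5](R) → 3
  ρ[f/a](σ[a>=5](R)) → 3
  σ[f>=7](ρ[f/a](σ[a>=5](R))) → 1
  (ρ[v/z](R) ⋈[a=f] σ[f>=7](ρ[f/a](σ[a>=5](R)))) → 1
  π[z,f,v,a]((ρ[v/z](R) ⋈[a=f] σ[f>=7](ρ[f/a](σ[a>=5](R))))) → 1
  ρ[h/a](π[z,f,v,a]((ρ[v/z](R) ⋈[a=f] σ[f>=7](ρ[f/a](σ[a>=5](R)))))) → 1

E1 and E2 produce the same multiset:
z | f | v | h
p | 9 | p | 9

yes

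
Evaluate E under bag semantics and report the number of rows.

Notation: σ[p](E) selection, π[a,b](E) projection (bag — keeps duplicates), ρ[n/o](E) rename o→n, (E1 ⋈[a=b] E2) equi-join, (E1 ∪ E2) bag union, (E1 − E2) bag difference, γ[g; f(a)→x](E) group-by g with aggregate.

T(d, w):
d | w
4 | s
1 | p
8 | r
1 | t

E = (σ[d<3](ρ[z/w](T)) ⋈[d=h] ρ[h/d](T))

Per-node cardinality:
  T → 4
  ρ[z/w](T) → 4
  σ[d<3](ρ[z/w](T)) → 2
  T → 4
  ρ[h/d](T) → 4
  (σ[d<3](ρ[z/w](T)) ⋈[d=h] ρ[h/d](T)) → 4

|E| = 4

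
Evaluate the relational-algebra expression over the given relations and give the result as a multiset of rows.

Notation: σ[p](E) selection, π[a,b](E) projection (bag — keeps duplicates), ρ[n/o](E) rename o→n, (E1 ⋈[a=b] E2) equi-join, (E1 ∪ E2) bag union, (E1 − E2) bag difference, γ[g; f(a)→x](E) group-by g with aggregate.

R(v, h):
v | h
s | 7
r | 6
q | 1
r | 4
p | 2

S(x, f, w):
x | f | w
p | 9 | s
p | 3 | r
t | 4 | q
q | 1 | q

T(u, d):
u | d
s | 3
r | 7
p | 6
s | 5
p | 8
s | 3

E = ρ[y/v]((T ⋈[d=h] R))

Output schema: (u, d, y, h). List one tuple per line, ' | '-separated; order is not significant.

Per-node cardinality:
  T → 6
  R → 5
  (T ⋈[d=h] R) → 2
  ρ[y/v]((T ⋈[d=h] R)) → 2

== RESULT ==
u | d | y | h
p | 6 | r | 6
r | 7 | s | 7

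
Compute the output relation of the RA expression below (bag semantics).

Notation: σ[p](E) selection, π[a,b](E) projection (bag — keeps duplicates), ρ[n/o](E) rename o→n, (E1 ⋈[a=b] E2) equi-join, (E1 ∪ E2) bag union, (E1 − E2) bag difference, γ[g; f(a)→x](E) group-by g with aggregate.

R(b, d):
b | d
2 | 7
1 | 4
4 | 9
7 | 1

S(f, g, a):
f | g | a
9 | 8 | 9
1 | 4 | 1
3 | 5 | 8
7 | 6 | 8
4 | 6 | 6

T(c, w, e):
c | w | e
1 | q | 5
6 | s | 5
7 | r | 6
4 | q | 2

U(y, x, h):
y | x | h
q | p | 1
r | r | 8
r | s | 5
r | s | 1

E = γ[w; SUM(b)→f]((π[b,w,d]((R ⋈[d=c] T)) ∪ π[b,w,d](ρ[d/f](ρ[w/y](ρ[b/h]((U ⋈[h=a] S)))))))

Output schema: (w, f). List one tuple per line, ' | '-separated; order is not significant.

Stepwise |·|:
  R → 4
  T → 4
  (R ⋈[d=c] T) → 3
  π[b,w,d]((R ⋈[d=c] T)) → 3
  U → 4
  S → 5
  (U ⋈[h=a] S) → 4
  ρ[b/h]((U ⋈[h=a] S)) → 4
  ρ[w/y](ρ[b/h]((U ⋈[h=a] S))) → 4
  ρ[d/f](ρ[w/y](ρ[b/h]((U ⋈[h=a] S)))) → 4
  π[b,w,d](ρ[d/f](ρ[w/y](ρ[b/h]((U ⋈[h=a] S))))) → 4
  (π[b,w,d]((R ⋈[d=c] T)) ∪ π[b,w,d](ρ[d/f](ρ[w/y](ρ[b/h]((U ⋈[h=a] S)))))) → 7
  γ[w; SUM(b)→f]((π[b,w,d]((R ⋈[d=c] T)) ∪ π[b,w,d](ρ[d/f](ρ[w/y](ρ[b/h]((U ⋈[h=a] S))))))) → 2

== RESULT ==
w | f
q | 9
r | 19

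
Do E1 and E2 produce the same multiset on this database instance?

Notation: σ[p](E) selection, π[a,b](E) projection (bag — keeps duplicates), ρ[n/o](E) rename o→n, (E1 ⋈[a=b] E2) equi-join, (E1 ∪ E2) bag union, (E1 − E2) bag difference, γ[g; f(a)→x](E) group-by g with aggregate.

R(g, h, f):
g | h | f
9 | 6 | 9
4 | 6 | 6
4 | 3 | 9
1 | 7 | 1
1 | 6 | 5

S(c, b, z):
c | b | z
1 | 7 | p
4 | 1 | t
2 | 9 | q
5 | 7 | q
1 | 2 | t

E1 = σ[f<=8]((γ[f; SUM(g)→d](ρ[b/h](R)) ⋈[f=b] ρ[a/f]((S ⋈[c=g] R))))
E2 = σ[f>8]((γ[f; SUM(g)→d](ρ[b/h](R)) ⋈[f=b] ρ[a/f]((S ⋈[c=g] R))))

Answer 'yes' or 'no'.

E1 subexpression sizes:
  R → 5
  ρ[b/h](R) → 5
  γ[f; SUM(g)→d](ρ[b/h](R)) → 4
  S → 5
  R → 5
  (S ⋈[c=g] R) → 6
  ρ[a/f]((S ⋈[c=g] R)) → 6
  (γ[f; SUM(g)→d](ρ[b/h](R)) ⋈[f=b] ρ[a/f]((S ⋈[c=g] R))) → 2
  σ[f<=8]((γ[f; SUM(g)→d](ρ[b/h](R)) ⋈[f=b] ρ[a/f]((S ⋈[c=g] R)))) → 2
E2 subexpression sizes:
  R → 5
  ρ[b/h](R) → 5
  γ[f; SUM(g)→d](ρ[b/h](R)) → 4
  S → 5
  R → 5
  (S ⋈[c=g] R) → 6
  ρ[a/f]((S ⋈[c=g] R)) → 6
  (γ[f; SUM(g)→d](ρ[b/h](R)) ⋈[f=b] ρ[a/f]((S ⋈[c=g] R))) → 2
  σ[f>8]((γ[f; SUM(g)→d](ρ[b/h](R)) ⋈[f=b] ρ[a/f]((S ⋈[c=g] R)))) → 0

E1 result:
f | d | c | b | z | g | h | a
1 | 1 | 4 | 1 | t | 4 | 3 | 9
1 | 1 | 4 | 1 | t | 4 | 6 | 6
E2 result:
f | d | c | b | z | g | h | a
(0 rows)
Witness: (1, 1, 4, 1, 't', 4, 3, 9) appears 1× in E1 but 0× in E2.

no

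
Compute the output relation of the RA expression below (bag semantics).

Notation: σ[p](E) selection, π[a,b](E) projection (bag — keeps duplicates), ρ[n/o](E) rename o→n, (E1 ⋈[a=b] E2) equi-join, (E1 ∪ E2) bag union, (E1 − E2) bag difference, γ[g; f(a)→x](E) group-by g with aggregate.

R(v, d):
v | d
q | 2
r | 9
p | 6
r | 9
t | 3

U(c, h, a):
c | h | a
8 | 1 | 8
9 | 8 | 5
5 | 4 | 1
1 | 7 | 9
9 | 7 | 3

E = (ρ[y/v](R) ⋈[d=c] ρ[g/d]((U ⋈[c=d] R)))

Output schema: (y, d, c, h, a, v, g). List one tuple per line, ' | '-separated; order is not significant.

Row counts bottom-up:
  R → 5
  ρ[y/v](R) → 5
  U → 5
  R → 5
  (U ⋈[c=d] R) → 4
  ρ[g/d]((U ⋈[c=d] R)) → 4
  (ρ[y/v](R) ⋈[d=c] ρ[g/d]((U ⋈[c=d] R))) → 8

== RESULT ==
y | d | c | h | a | v | g
r | 9 | 9 | 7 | 3 | r | 9
r | 9 | 9 | 7 | 3 | r | 9
r | 9 | 9 | 7 | 3 | r | 9
r | 9 | 9 | 7 | 3 | r | 9
r | 9 | 9 | 8 | 5 | r | 9
r | 9 | 9 | 8 | 5 | r | 9
r | 9 | 9 | 8 | 5 | r | 9
r | 9 | 9 | 8 | 5 | r | 9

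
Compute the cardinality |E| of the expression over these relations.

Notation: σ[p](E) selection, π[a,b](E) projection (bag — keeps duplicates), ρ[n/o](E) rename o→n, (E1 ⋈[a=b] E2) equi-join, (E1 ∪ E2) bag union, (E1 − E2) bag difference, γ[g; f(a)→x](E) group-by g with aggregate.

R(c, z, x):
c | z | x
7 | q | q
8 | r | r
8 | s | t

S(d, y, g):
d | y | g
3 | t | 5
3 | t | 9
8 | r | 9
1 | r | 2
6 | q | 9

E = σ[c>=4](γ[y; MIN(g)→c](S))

Per-node cardinality:
  S → 5
  γ[y; MIN(g)→c](S) → 3
  σ[c>=4](γ[y; MIN(g)→c](S)) → 2

|E| = 2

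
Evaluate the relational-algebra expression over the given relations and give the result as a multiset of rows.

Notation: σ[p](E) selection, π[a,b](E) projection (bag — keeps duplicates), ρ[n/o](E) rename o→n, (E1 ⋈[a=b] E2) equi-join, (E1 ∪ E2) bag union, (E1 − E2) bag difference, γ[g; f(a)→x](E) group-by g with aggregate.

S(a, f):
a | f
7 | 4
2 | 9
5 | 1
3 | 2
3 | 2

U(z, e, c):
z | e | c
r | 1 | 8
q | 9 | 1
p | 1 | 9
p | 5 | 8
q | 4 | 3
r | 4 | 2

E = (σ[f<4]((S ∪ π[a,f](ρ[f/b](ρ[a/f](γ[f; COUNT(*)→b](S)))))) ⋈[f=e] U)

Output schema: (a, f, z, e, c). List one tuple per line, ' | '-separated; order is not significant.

Subexpression sizes:
  S → 5
  S → 5
  γ[f; COUNT(*)→b](S) → 4
  ρ[a/f](γ[f; COUNT(*)→b](S)) → 4
  ρ[f/b](ρ[a/f](γ[f; COUNT(*)→b](S))) → 4
  π[a,f](ρ[f/b](ρ[a/f](γ[f; COUNT(*)→b](S)))) → 4
  (S ∪ π[a,f](ρ[f/b](ρ[a/f](γ[f; COUNT(*)→b](S))))) → 9
  σ[f<4]((S ∪ π[a,f](ρ[f/b](ρ[a/f](γ[f; COUNT(*)→b](S)))))) → 7
  U → 6
  (σ[f<4]((S ∪ π[a,f](ρ[f/b](ρ[a/f](γ[f; COUNT(*)→b](S)))))) ⋈[f=e] U) → 8

== RESULT ==
a | f | z | e | c
1 | 1 | p | 1 | 9
1 | 1 | r | 1 | 8
4 | 1 | p | 1 | 9
4 | 1 | r | 1 | 8
5 | 1 | p | 1 | 9
5 | 1 | r | 1 | 8
9 | 1 | p | 1 | 9
9 | 1 | r | 1 | 8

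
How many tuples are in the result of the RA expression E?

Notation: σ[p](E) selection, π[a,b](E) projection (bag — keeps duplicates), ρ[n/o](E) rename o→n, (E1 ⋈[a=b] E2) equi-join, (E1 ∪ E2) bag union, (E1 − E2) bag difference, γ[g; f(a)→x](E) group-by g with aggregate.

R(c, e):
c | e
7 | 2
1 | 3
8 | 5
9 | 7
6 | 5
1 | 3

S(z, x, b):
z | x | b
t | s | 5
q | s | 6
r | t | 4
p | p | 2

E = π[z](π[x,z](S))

Per-node cardinality:
  S → 4
  π[x,z](S) → 4
  π[z](π[x,z](S)) → 4

|E| = 4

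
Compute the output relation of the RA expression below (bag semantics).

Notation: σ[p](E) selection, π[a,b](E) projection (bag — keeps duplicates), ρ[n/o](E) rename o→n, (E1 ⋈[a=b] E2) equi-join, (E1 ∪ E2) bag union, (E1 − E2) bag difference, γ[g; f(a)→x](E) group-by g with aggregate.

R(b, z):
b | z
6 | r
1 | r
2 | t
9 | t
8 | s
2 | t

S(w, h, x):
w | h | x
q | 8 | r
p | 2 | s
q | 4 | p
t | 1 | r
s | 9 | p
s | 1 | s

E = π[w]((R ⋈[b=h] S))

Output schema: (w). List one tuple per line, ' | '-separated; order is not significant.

Row counts bottom-up:
  R → 6
  S → 6
  (R ⋈[b=h] S) → 6
  π[w]((R ⋈[b=h] S)) → 6

== RESULT ==
w
p
p
q
s
s
t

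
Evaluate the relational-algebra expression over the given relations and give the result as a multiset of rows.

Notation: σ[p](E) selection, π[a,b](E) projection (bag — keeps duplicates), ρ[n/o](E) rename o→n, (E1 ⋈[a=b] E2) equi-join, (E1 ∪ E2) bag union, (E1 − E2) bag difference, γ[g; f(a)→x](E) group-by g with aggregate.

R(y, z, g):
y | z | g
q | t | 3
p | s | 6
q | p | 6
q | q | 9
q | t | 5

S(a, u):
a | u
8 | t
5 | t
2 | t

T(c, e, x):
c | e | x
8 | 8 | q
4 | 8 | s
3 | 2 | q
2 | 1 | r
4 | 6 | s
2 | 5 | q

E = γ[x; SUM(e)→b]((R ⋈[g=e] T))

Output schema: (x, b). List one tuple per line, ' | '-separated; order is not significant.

Subexpression sizes:
  R → 5
  T → 6
  (R ⋈[g=e] T) → 3
  γ[x; SUM(e)→b]((R ⋈[g=e] T)) → 2

== RESULT ==
x | b
q | 5
s | 12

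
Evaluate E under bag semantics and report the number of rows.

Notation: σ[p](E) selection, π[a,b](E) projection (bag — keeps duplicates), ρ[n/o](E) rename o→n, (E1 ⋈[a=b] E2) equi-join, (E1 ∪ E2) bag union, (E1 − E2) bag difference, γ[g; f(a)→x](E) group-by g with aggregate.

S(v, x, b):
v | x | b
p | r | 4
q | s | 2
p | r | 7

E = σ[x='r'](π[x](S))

Row counts bottom-up:
  S → 3
  π[x](S) → 3
  σ[x='r'](π[x](S)) → 2

|E| = 2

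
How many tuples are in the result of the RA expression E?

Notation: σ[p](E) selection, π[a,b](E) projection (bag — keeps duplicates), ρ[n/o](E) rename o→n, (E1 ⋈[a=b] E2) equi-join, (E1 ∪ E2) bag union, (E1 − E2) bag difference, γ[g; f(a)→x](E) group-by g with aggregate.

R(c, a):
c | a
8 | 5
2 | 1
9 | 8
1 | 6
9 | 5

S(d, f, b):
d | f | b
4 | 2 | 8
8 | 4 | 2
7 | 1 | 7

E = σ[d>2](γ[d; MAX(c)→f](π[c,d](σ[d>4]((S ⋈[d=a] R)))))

Row counts bottom-up:
  S → 3
  R → 5
  (S ⋈[d=a] R) → 1
  σ[d>4]((S ⋈[d=a] R)) → 1
  π[c,d](σ[d>4]((S ⋈[d=a] R))) → 1
  γ[d; MAX(c)→f](π[c,d](σ[d>4]((S ⋈[d=a] R)))) → 1
  σ[d>2](γ[d; MAX(c)→f](π[c,d](σ[d>4]((S ⋈[d=a] R))))) → 1

|E| = 1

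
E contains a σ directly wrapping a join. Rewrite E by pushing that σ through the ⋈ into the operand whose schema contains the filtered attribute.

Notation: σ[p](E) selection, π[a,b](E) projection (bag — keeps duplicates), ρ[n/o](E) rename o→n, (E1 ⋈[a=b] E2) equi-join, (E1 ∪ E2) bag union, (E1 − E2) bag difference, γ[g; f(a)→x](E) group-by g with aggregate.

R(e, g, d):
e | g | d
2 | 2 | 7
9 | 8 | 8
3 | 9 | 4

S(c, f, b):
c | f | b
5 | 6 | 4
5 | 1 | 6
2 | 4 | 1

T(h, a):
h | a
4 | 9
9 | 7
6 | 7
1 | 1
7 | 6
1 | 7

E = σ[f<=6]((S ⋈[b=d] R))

σ filters on f, owned by the left side.
E' = (σ[f<=6](S) ⋈[b=d] R)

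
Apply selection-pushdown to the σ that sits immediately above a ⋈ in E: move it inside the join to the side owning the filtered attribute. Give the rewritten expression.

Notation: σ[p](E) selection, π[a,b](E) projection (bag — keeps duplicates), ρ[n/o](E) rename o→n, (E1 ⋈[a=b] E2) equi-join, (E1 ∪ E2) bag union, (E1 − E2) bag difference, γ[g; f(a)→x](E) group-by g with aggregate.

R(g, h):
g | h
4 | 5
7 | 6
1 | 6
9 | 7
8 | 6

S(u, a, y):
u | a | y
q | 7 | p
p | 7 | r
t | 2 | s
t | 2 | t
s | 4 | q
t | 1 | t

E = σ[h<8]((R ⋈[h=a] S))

σ filters on h, owned by the left side.
E' = (σ[h<8](R) ⋈[h=a] S)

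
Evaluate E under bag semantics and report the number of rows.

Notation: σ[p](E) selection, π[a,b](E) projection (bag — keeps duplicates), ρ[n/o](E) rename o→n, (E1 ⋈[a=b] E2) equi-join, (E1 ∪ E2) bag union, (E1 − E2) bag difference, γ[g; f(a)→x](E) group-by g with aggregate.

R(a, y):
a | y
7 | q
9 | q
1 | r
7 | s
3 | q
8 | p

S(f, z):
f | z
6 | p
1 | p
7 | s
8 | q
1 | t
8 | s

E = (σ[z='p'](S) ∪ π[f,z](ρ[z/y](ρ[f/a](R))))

Row counts bottom-up:
  S → 6
  σ[z='p'](S) → 2
  R → 6
  ρ[f/a](R) → 6
  ρ[z/y](ρ[f/a](R)) → 6
  π[f,z](ρ[z/y](ρ[f/a](R))) → 6
  (σ[z='p'](S) ∪ π[f,z](ρ[z/y](ρ[f/a](R)))) → 8

|E| = 8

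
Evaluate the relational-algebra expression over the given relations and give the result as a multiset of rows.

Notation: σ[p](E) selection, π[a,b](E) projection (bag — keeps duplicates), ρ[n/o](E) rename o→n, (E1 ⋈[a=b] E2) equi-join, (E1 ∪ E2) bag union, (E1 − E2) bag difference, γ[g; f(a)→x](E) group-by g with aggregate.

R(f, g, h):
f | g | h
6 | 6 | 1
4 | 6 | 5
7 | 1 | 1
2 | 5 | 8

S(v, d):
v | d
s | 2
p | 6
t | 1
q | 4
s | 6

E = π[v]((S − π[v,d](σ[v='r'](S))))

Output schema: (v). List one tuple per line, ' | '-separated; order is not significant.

Per-node cardinality:
  S → 5
  S → 5
  σ[v='r'](S) → 0
  π[v,d](σ[v='r'](S)) → 0
  (S − π[v,d](σ[v='r'](S))) → 5
  π[v]((S − π[v,d](σ[v='r'](S)))) → 5

== RESULT ==
v
p
q
s
s
t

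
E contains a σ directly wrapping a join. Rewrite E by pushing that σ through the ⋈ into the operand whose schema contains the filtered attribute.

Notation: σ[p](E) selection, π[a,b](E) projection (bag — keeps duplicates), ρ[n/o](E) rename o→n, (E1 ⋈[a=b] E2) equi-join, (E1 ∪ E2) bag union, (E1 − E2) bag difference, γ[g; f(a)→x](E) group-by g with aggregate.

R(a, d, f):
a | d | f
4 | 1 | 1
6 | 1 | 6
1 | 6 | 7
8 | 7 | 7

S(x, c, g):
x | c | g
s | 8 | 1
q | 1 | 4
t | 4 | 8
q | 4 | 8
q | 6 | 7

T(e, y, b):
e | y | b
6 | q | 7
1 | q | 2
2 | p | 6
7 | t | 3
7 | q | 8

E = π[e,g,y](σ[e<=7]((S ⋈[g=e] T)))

σ filters on e, owned by the right side.
E' = π[e,g,y]((S ⋈[g=e] σ[e<=7](T)))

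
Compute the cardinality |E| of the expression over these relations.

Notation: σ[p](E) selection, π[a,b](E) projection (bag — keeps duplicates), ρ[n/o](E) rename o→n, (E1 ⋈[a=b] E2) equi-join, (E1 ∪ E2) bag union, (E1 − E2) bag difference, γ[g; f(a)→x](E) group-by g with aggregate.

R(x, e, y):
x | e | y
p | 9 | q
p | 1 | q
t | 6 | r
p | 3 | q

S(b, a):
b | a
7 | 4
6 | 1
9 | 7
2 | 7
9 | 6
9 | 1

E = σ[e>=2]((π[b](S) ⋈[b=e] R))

Stepwise |·|:
  S → 6
  π[b](S) → 6
  R → 4
  (π[b](S) ⋈[b=e] R) → 4
  σ[e>=2]((π[b](S) ⋈[b=e] R)) → 4

|E| = 4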